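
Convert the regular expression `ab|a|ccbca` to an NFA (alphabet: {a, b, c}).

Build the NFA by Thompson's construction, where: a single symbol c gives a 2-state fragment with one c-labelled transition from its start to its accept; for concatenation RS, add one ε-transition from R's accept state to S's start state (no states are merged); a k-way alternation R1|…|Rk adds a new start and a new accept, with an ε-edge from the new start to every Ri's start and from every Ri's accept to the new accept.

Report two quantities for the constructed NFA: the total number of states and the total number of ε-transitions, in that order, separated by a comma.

Bottom-up over the parse tree:
Each of the 8 symbol leaves contributes 2 states and 0 ε-transitions.
  ab → 4 states, 1 ε-transition
  ccbca → 10 states, 4 ε-transitions
  ab|a|ccbca → 18 states, 11 ε-transitions

18, 11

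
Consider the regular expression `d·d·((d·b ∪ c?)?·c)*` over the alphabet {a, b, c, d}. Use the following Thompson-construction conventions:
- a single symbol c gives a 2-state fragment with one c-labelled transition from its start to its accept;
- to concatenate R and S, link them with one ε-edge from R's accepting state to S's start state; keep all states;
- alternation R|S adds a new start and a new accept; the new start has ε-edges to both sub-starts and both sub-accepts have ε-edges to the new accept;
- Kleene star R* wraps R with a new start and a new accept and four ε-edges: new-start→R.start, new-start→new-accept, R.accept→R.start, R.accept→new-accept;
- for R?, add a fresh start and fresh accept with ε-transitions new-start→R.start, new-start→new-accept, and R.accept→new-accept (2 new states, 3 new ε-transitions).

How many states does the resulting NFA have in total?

20

By structural recursion:
Each of the 6 symbol leaves contributes a 2-state fragment.
  d·b = 4 states
  c? = 4 states
  d·b ∪ c? = 10 states
  (d·b ∪ c?)? = 12 states
  (d·b ∪ c?)?·c = 14 states
  ((d·b ∪ c?)?·c)* = 16 states
  d·d·((d·b ∪ c?)?·c)* = 20 states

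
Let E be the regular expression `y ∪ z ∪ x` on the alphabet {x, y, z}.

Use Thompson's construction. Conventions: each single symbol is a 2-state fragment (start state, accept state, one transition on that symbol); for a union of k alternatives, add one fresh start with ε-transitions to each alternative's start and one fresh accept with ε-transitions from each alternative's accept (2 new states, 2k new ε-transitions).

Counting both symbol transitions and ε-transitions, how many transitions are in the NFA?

9

Building bottom-up:
Each of the 3 symbol leaves contributes 1 transition (1 symbol, 0 ε).
  y ∪ z ∪ x : 9 transitions (3 symbol, 6 ε)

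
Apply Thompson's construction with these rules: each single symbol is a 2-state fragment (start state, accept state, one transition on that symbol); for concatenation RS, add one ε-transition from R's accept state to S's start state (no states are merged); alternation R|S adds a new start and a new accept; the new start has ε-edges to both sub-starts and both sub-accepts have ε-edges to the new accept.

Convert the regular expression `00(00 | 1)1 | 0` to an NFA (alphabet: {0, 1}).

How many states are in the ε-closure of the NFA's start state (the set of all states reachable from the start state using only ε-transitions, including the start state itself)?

Work bottom-up. For each fragment F, track |ε-closure(F.start)| and whether F's accept lies in that closure (i.e. whether F accepts ε). A single-symbol fragment has closure size 1 and does not accept ε.
  00 : same as the first factor's closure: |ε-closure| = 1
  00 | 1 : |ε-closure| = 1 + 1 + 1 = 3 (the new accept is not ε-reachable since no branch accepts ε)
  00(00 | 1)1 : |ε-closure| equals the left operand's closure size = 1 (its accept is not ε-reachable, so the closure stops there)
  00(00 | 1)1 | 0 : |ε-closure| = 1 + 1 + 1 = 3 (the new accept is not ε-reachable since no branch accepts ε)

3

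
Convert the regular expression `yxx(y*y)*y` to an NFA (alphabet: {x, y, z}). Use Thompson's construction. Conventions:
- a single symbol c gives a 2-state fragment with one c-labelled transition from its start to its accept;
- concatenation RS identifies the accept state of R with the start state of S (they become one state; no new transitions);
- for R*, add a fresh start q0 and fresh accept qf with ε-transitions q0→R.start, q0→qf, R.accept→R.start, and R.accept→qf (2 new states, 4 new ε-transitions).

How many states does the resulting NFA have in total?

Recursing over subexpressions:
Each of the 6 symbol leaves contributes a 2-state fragment.
  y* : 4 states
  y*y : 5 states
  (y*y)* : 7 states
  yxx(y*y)*y : 11 states

11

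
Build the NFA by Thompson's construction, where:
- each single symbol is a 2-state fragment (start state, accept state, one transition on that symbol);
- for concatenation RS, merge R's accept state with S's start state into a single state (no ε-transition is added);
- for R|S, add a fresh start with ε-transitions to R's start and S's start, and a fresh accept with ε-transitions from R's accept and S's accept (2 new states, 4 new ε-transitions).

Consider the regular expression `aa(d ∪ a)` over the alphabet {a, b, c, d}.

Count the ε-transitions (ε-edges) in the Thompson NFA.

4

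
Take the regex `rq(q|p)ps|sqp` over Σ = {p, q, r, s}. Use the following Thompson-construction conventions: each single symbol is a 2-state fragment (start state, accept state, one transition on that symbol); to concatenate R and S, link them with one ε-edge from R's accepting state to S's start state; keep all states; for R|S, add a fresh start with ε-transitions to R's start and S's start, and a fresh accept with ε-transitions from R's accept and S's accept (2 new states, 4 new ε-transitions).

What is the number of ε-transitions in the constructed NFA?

14

By structural recursion:
Each of the 9 symbol leaves contributes 0 ε-transitions.
  q|p → 4 ε-transitions
  rq(q|p)ps → 8 ε-transitions
  sqp → 2 ε-transitions
  rq(q|p)ps|sqp → 14 ε-transitions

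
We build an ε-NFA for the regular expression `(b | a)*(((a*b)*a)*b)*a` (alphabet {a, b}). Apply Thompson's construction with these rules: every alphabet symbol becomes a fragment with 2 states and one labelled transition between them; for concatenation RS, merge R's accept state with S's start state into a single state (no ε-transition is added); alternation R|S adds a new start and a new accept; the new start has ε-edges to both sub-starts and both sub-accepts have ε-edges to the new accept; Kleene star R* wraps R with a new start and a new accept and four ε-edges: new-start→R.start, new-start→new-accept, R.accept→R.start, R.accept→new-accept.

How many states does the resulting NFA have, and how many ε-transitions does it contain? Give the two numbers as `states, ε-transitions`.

Per subexpression:
Each of the 7 symbol leaves contributes 2 states and 0 ε-transitions.
  b | a → 6 states, 4 ε-transitions
  (b | a)* → 8 states, 8 ε-transitions
  a* → 4 states, 4 ε-transitions
  a*b → 5 states, 4 ε-transitions
  (a*b)* → 7 states, 8 ε-transitions
  (a*b)*a → 8 states, 8 ε-transitions
  ((a*b)*a)* → 10 states, 12 ε-transitions
  ((a*b)*a)*b → 11 states, 12 ε-transitions
  (((a*b)*a)*b)* → 13 states, 16 ε-transitions
  (b | a)*(((a*b)*a)*b)*a → 21 states, 24 ε-transitions

21, 24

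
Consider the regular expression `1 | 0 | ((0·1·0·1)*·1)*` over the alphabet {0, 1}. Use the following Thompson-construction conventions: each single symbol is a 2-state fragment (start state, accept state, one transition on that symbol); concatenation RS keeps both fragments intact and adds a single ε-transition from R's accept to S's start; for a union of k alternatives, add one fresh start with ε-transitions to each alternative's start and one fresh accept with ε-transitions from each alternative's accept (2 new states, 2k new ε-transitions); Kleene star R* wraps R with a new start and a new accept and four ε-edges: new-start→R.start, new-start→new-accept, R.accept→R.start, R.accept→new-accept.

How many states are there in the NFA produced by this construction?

Bottom-up over the parse tree:
Each of the 7 symbol leaves contributes a 2-state fragment.
  0·1·0·1 — 8 states
  (0·1·0·1)* — 10 states
  (0·1·0·1)*·1 — 12 states
  ((0·1·0·1)*·1)* — 14 states
  1 | 0 | ((0·1·0·1)*·1)* — 20 states

20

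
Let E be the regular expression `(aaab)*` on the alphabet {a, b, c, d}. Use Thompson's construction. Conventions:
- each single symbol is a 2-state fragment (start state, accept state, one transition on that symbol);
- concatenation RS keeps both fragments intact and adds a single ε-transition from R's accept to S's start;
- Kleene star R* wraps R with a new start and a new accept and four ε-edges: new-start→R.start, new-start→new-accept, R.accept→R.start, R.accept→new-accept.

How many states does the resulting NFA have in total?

Building bottom-up:
Each of the 4 symbol leaves contributes a 2-state fragment.
  aaab — 8 states
  (aaab)* — 10 states

10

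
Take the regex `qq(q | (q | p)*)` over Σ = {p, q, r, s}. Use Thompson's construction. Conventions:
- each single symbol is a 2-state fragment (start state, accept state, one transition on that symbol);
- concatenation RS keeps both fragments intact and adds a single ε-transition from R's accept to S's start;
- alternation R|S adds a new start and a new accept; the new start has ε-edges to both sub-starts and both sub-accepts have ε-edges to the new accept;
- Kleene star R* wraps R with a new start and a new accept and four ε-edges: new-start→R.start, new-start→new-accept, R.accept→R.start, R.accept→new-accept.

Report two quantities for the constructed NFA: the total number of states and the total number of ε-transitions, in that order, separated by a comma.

Building bottom-up:
Each of the 5 symbol leaves contributes 2 states and 0 ε-transitions.
  q | p → 6 states, 4 ε-transitions
  (q | p)* → 8 states, 8 ε-transitions
  q | (q | p)* → 12 states, 12 ε-transitions
  qq(q | (q | p)*) → 16 states, 14 ε-transitions

16, 14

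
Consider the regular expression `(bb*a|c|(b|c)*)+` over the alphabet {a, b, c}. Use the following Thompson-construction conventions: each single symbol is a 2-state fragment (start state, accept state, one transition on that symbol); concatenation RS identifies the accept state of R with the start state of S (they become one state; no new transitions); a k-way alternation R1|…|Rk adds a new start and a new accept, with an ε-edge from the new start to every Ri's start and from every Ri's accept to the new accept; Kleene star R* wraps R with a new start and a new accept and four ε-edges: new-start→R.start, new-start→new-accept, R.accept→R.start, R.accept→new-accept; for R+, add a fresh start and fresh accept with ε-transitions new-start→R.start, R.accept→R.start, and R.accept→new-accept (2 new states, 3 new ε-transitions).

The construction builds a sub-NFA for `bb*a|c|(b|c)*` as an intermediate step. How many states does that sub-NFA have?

Fragment for `bb*a|c|(b|c)*`:
Each of the 6 symbol leaves contributes a 2-state fragment.
  b* → 4 states
  bb*a → 6 states
  b|c → 6 states
  (b|c)* → 8 states
  bb*a|c|(b|c)* → 18 states

18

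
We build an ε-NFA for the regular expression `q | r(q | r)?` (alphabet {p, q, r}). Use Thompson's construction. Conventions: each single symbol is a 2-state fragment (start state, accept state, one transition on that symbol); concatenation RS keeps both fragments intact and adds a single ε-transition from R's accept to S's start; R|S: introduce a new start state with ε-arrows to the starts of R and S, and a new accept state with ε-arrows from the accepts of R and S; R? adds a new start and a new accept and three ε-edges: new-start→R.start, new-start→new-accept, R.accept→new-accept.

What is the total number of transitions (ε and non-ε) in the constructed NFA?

16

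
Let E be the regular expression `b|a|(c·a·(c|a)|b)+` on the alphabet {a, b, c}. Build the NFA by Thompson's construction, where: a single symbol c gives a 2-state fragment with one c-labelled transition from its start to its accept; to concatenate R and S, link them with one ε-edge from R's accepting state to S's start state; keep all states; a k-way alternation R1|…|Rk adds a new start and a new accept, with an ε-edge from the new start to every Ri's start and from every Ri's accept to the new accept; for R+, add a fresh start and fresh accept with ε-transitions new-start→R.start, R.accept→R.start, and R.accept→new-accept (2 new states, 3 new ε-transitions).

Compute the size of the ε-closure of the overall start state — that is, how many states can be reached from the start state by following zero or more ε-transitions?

Work bottom-up. For each fragment F, track |ε-closure(F.start)| and whether F's accept lies in that closure (i.e. whether F accepts ε). A single-symbol fragment has closure size 1 and does not accept ε.
  c|a → C = 1 + 1 + 1 = 3 (the new accept is not ε-reachable since no branch accepts ε)
  c·a·(c|a) → same as the first factor's closure: C = 1
  c·a·(c|a)|b → new start ε-reaches every alternative's start; none of them accept ε, so the new accept is not reached: C = 1 + 1 + 1 = 3
  (c·a·(c|a)|b)+ → C = 1 + 3 = 4 (the body doesn't accept ε, so the new accept is not reached)
  b|a|(c·a·(c|a)|b)+ → new start ε-reaches every alternative's start; none of them accept ε, so the new accept is not reached: C = 1 + 1 + 1 + 4 = 7

7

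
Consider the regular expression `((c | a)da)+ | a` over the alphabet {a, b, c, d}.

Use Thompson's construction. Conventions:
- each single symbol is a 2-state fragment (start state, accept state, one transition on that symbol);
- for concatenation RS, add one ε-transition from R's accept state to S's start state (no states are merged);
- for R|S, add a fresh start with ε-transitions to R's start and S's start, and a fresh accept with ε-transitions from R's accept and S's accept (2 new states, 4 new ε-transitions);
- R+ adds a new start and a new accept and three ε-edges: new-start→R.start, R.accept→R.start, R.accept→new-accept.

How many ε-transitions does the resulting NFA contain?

By structural recursion:
Each of the 5 symbol leaves contributes 0 ε-transitions.
  c | a → 4 ε-transitions
  (c | a)da → 6 ε-transitions
  ((c | a)da)+ → 9 ε-transitions
  ((c | a)da)+ | a → 13 ε-transitions

13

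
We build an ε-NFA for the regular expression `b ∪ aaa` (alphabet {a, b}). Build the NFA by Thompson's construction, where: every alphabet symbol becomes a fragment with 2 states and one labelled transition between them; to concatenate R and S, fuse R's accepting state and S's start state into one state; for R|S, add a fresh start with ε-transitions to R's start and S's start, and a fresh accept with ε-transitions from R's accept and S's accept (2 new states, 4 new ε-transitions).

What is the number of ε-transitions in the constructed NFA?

By structural recursion:
Each of the 4 symbol leaves contributes 0 ε-transitions.
  aaa — 0 ε-transitions
  b ∪ aaa — 4 ε-transitions

4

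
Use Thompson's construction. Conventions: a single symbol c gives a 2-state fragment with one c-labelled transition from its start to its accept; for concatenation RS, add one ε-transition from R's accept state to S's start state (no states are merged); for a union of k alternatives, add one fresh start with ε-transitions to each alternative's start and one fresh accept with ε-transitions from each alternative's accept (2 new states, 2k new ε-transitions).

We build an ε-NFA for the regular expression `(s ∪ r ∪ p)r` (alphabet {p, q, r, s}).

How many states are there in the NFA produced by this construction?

10

Recursing over subexpressions:
Each of the 4 symbol leaves contributes a 2-state fragment.
  s ∪ r ∪ p : 8 states
  (s ∪ r ∪ p)r : 10 states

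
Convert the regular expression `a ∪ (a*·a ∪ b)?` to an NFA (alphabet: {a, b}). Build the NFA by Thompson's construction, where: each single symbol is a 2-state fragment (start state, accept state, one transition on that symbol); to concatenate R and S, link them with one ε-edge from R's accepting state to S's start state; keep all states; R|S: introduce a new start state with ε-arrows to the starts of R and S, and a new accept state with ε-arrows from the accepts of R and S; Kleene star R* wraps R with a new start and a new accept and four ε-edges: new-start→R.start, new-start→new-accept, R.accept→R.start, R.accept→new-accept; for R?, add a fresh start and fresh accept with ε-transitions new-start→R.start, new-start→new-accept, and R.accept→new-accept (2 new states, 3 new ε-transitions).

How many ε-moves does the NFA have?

Recursing over subexpressions:
Each of the 4 symbol leaves contributes 0 ε-transitions.
  a* : 4 ε-transitions
  a*·a : 5 ε-transitions
  a*·a ∪ b : 9 ε-transitions
  (a*·a ∪ b)? : 12 ε-transitions
  a ∪ (a*·a ∪ b)? : 16 ε-transitions

16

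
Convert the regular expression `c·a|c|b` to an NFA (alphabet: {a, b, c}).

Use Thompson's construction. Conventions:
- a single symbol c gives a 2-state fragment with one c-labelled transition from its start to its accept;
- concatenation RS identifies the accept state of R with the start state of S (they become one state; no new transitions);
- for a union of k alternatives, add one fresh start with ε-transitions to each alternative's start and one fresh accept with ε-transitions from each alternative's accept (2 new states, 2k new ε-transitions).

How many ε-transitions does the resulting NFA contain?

Per subexpression:
Each of the 4 symbol leaves contributes 0 ε-transitions.
  c·a = 0 ε-transitions
  c·a|c|b = 6 ε-transitions

6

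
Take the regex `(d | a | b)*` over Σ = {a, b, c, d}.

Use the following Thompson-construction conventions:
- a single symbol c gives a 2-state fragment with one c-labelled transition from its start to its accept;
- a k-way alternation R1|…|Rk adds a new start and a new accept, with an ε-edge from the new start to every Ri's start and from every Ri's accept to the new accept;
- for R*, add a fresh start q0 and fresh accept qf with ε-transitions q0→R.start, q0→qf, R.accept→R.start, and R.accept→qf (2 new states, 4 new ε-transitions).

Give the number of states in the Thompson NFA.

10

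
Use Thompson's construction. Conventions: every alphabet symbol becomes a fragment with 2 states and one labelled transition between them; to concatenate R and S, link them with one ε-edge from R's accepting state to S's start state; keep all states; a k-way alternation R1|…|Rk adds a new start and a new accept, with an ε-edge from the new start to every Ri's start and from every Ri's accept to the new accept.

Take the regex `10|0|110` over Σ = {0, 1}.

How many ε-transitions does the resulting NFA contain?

9

By structural recursion:
Each of the 6 symbol leaves contributes 0 ε-transitions.
  10 — 1 ε-transition
  110 — 2 ε-transitions
  10|0|110 — 9 ε-transitions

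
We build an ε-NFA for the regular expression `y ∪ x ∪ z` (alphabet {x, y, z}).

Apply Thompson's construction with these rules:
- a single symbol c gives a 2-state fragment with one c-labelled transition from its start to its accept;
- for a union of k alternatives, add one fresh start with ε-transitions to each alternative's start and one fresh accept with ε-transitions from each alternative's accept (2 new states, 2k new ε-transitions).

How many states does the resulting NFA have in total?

8

Per subexpression:
Each of the 3 symbol leaves contributes a 2-state fragment.
  y ∪ x ∪ z : 8 states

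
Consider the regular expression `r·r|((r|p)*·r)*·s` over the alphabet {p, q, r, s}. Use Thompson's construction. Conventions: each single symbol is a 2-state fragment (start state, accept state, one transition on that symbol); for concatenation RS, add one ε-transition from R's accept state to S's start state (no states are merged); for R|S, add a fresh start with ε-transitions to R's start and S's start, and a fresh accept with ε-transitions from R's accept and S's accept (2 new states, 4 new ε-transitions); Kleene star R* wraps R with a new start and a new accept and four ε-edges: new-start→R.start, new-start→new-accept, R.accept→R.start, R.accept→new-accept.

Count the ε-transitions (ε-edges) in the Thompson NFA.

19

By structural recursion:
Each of the 6 symbol leaves contributes 0 ε-transitions.
  r·r : 1 ε-transition
  r|p : 4 ε-transitions
  (r|p)* : 8 ε-transitions
  (r|p)*·r : 9 ε-transitions
  ((r|p)*·r)* : 13 ε-transitions
  ((r|p)*·r)*·s : 14 ε-transitions
  r·r|((r|p)*·r)*·s : 19 ε-transitions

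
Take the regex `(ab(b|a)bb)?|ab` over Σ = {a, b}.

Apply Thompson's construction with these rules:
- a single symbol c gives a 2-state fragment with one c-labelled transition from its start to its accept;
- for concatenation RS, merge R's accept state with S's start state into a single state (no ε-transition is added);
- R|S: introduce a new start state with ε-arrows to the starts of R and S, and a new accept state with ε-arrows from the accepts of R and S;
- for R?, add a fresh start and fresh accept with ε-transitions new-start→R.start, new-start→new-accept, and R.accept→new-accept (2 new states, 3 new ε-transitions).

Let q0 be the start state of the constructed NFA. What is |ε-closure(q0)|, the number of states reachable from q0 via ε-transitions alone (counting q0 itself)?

6

Work bottom-up. For each fragment F, track |ε-closure(F.start)| and whether F's accept lies in that closure (i.e. whether F accepts ε). A single-symbol fragment has closure size 1 and does not accept ε.
  b|a → new start ε-reaches every alternative's start; none of them accept ε, so the new accept is not reached: C = 1 + 1 + 1 = 3
  ab(b|a)bb → same as the first factor's closure: C = 1
  (ab(b|a)bb)? → new start has ε-edges to the inner start and to the new accept, so C = 2 + 1 = 3
  ab → same as the first factor's closure: C = 1
  (ab(b|a)bb)?|ab → C = 1 (new start) + (3 + 1) + 1 (new accept, since some branch ε-reaches its own accept) = 6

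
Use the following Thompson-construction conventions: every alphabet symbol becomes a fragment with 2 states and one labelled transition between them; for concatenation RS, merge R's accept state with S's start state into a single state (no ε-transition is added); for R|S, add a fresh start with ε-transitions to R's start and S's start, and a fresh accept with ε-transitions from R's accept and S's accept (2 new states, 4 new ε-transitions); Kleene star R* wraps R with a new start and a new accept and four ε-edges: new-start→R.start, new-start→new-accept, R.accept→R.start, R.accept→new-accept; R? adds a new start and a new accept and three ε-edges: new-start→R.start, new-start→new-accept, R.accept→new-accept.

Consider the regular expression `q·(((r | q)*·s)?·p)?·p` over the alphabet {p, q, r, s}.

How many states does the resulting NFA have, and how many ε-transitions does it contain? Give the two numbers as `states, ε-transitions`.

16, 14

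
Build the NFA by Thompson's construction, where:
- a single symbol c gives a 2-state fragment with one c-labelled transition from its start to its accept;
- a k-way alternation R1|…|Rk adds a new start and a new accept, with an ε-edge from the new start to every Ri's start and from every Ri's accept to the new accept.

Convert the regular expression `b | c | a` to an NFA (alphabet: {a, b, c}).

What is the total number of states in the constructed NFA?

Building bottom-up:
Each of the 3 symbol leaves contributes a 2-state fragment.
  b | c | a = 8 states

8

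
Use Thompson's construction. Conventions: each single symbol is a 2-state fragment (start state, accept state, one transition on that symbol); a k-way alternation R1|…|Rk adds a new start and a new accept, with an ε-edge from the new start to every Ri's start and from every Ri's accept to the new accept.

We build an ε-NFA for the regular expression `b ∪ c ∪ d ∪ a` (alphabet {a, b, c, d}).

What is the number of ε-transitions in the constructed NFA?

8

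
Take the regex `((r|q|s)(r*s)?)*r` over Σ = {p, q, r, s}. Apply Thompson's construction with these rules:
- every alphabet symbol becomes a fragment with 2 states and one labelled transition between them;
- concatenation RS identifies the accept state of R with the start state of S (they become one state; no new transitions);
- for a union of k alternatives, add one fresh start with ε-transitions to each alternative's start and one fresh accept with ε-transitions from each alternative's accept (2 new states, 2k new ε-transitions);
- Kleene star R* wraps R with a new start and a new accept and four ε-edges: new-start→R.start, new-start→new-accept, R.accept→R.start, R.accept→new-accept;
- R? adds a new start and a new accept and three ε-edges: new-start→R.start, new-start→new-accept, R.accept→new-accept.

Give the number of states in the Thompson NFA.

17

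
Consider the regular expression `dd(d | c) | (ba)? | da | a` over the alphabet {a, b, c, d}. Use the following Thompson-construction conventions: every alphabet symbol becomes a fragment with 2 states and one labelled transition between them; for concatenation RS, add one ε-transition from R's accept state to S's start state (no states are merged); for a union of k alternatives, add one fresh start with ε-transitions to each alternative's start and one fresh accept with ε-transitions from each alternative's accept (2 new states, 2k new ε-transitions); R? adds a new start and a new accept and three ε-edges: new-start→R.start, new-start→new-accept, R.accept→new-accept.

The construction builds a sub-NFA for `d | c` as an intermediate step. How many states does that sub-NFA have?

6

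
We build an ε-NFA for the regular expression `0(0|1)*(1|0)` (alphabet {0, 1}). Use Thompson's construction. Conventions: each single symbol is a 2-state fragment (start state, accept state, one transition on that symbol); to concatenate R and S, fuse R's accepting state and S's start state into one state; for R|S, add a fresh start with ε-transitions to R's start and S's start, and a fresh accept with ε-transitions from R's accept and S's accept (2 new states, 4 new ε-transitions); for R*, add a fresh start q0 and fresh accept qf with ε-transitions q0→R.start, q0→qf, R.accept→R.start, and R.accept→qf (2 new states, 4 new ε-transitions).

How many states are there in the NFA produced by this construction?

Recursing over subexpressions:
Each of the 5 symbol leaves contributes a 2-state fragment.
  0|1 = 6 states
  (0|1)* = 8 states
  1|0 = 6 states
  0(0|1)*(1|0) = 14 states

14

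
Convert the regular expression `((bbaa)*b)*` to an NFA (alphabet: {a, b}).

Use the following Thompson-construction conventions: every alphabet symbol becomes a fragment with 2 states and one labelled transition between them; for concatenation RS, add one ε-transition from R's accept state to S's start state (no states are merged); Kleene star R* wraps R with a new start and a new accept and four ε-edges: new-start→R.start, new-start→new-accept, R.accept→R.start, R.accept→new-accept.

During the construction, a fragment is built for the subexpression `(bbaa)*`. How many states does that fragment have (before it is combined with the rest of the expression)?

Fragment for `(bbaa)*`:
Each of the 4 symbol leaves contributes a 2-state fragment.
  bbaa = 8 states
  (bbaa)* = 10 states

10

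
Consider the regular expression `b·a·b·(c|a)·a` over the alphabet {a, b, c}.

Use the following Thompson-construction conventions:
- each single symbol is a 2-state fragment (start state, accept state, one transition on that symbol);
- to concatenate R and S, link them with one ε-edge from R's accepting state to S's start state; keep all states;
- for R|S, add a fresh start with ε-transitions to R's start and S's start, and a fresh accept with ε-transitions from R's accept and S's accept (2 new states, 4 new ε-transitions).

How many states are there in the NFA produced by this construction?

Building bottom-up:
Each of the 6 symbol leaves contributes a 2-state fragment.
  c|a — 6 states
  b·a·b·(c|a)·a — 14 states

14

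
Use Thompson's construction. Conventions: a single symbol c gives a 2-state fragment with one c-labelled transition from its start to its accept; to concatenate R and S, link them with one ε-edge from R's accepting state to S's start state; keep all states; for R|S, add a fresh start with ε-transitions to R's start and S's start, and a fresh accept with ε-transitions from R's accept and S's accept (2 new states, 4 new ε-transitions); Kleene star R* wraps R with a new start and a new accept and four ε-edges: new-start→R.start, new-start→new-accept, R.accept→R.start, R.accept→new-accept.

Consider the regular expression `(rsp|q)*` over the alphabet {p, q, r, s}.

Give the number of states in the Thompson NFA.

Bottom-up over the parse tree:
Each of the 4 symbol leaves contributes a 2-state fragment.
  rsp = 6 states
  rsp|q = 10 states
  (rsp|q)* = 12 states

12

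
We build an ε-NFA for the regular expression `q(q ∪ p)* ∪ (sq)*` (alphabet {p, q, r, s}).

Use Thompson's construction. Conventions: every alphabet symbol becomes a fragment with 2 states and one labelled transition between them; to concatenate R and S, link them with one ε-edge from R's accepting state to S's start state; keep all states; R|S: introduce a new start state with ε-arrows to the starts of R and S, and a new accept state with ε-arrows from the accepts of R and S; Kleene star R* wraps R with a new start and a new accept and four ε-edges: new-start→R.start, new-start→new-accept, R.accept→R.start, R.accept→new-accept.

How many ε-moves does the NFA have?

18

Recursing over subexpressions:
Each of the 5 symbol leaves contributes 0 ε-transitions.
  q ∪ p → 4 ε-transitions
  (q ∪ p)* → 8 ε-transitions
  q(q ∪ p)* → 9 ε-transitions
  sq → 1 ε-transition
  (sq)* → 5 ε-transitions
  q(q ∪ p)* ∪ (sq)* → 18 ε-transitions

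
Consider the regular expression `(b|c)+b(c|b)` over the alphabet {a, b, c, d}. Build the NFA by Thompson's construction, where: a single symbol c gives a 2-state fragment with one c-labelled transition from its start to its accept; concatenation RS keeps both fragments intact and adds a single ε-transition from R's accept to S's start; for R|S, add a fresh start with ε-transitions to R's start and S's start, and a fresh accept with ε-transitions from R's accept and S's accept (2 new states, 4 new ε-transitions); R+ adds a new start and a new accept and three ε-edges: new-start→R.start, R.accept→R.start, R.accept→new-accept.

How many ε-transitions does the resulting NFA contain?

13

Building bottom-up:
Each of the 5 symbol leaves contributes 0 ε-transitions.
  b|c → 4 ε-transitions
  (b|c)+ → 7 ε-transitions
  c|b → 4 ε-transitions
  (b|c)+b(c|b) → 13 ε-transitions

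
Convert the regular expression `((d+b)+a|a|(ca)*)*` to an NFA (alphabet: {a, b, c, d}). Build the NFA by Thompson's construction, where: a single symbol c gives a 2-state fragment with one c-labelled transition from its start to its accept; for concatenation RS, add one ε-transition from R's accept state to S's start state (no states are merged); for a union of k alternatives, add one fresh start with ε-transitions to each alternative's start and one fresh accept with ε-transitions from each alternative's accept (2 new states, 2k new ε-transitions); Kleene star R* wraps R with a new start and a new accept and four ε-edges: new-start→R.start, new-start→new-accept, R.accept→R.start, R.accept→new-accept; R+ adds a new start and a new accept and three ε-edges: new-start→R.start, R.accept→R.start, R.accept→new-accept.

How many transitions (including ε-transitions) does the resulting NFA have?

29

Per subexpression:
Each of the 6 symbol leaves contributes 1 transition (1 symbol, 0 ε).
  d+ : 4 transitions (1 symbol, 3 ε)
  d+b : 6 transitions (2 symbol, 4 ε)
  (d+b)+ : 9 transitions (2 symbol, 7 ε)
  (d+b)+a : 11 transitions (3 symbol, 8 ε)
  ca : 3 transitions (2 symbol, 1 ε)
  (ca)* : 7 transitions (2 symbol, 5 ε)
  (d+b)+a|a|(ca)* : 25 transitions (6 symbol, 19 ε)
  ((d+b)+a|a|(ca)*)* : 29 transitions (6 symbol, 23 ε)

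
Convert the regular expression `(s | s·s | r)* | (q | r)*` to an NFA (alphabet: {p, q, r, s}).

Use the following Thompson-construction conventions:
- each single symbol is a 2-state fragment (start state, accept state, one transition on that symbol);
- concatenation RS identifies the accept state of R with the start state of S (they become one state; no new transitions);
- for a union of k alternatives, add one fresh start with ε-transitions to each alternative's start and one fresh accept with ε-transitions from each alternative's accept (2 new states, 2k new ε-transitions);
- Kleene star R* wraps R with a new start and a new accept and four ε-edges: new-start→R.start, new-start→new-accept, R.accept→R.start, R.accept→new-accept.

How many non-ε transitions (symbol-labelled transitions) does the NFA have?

Bottom-up over the parse tree:
Each of the 6 symbol leaves contributes exactly 1 symbol transition.
  s·s — 2 symbol transitions
  s | s·s | r — 4 symbol transitions
  (s | s·s | r)* — 4 symbol transitions
  q | r — 2 symbol transitions
  (q | r)* — 2 symbol transitions
  (s | s·s | r)* | (q | r)* — 6 symbol transitions

6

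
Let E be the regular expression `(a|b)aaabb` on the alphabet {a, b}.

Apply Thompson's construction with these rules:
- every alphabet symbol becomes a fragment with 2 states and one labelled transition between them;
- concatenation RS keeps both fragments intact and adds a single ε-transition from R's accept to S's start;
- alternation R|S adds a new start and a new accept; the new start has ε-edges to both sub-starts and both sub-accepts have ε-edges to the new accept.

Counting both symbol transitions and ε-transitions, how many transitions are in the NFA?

16

Bottom-up over the parse tree:
Each of the 7 symbol leaves contributes 1 transition (1 symbol, 0 ε).
  a|b — 6 transitions (2 symbol, 4 ε)
  (a|b)aaabb — 16 transitions (7 symbol, 9 ε)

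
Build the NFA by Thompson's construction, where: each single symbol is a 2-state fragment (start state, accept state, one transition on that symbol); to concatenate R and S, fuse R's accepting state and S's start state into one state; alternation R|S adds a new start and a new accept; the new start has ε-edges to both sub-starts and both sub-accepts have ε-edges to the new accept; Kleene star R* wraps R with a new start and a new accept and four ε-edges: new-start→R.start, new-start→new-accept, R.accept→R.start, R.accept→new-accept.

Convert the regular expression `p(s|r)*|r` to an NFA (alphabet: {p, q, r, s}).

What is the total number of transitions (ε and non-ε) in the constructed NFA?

16

Building bottom-up:
Each of the 4 symbol leaves contributes 1 transition (1 symbol, 0 ε).
  s|r → 6 transitions (2 symbol, 4 ε)
  (s|r)* → 10 transitions (2 symbol, 8 ε)
  p(s|r)* → 11 transitions (3 symbol, 8 ε)
  p(s|r)*|r → 16 transitions (4 symbol, 12 ε)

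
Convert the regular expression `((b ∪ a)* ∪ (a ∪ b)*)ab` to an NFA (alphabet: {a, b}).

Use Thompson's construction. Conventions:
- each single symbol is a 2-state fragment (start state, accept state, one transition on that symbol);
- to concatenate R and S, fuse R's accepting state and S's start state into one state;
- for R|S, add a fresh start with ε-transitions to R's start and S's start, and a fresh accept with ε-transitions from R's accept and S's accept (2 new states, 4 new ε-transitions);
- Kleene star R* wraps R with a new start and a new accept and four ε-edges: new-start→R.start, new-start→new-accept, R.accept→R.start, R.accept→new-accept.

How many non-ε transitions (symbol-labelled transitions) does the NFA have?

Bottom-up over the parse tree:
Each of the 6 symbol leaves contributes exactly 1 symbol transition.
  b ∪ a → 2 symbol transitions
  (b ∪ a)* → 2 symbol transitions
  a ∪ b → 2 symbol transitions
  (a ∪ b)* → 2 symbol transitions
  (b ∪ a)* ∪ (a ∪ b)* → 4 symbol transitions
  ((b ∪ a)* ∪ (a ∪ b)*)ab → 6 symbol transitions

6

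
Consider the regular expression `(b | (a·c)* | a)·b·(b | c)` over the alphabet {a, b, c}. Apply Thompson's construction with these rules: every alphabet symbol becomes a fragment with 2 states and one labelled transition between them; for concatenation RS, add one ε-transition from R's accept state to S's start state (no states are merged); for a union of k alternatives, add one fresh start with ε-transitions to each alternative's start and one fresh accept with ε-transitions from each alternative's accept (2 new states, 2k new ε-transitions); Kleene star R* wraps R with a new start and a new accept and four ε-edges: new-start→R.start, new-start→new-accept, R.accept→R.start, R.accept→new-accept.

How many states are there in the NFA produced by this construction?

20

Building bottom-up:
Each of the 7 symbol leaves contributes a 2-state fragment.
  a·c = 4 states
  (a·c)* = 6 states
  b | (a·c)* | a = 12 states
  b | c = 6 states
  (b | (a·c)* | a)·b·(b | c) = 20 states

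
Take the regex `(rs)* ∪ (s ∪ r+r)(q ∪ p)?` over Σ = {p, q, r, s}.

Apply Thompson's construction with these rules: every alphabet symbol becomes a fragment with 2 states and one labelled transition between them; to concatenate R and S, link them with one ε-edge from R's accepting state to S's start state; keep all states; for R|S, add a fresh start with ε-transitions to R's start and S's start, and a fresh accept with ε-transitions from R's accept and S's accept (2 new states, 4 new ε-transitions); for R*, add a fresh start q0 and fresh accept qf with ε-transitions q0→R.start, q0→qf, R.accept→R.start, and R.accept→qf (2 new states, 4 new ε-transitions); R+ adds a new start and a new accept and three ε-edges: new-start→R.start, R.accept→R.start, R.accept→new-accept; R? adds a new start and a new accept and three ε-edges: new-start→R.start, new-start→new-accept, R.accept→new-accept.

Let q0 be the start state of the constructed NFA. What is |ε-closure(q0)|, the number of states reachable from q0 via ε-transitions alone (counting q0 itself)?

9

Let C(F) = |ε-closure(F.start)| within fragment F, and note whether F accepts ε. Symbol fragments have C = 1 and do not accept ε. Then:
  rs — same as the first factor's closure: C = 1
  (rs)* — C = 1 (new start) + 1 (body) + 1 (new accept) = 3
  r+ — C = 1 + 1 = 2 (the body doesn't accept ε, so the new accept is not reached)
  r+r — same as the first factor's closure: C = 2
  s ∪ r+r — new start ε-reaches every alternative's start; none of them accept ε, so the new accept is not reached: C = 1 + 1 + 2 = 4
  q ∪ p — C = 1 + 1 + 1 = 3 (the new accept is not ε-reachable since no branch accepts ε)
  (q ∪ p)? — C = 1 (new start) + 3 (body) + 1 (new accept, via ε) = 5
  (s ∪ r+r)(q ∪ p)? — same as the first factor's closure: C = 4
  (rs)* ∪ (s ∪ r+r)(q ∪ p)? — C = 1 (new start) + (3 + 4) + 1 (new accept, since some branch ε-reaches its own accept) = 9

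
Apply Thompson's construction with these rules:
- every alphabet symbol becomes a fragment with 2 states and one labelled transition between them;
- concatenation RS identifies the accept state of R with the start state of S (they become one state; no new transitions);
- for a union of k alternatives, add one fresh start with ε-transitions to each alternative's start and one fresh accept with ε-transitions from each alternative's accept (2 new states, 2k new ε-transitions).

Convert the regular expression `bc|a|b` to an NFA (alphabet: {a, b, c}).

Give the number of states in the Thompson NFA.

9

Building bottom-up:
Each of the 4 symbol leaves contributes a 2-state fragment.
  bc — 3 states
  bc|a|b — 9 states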